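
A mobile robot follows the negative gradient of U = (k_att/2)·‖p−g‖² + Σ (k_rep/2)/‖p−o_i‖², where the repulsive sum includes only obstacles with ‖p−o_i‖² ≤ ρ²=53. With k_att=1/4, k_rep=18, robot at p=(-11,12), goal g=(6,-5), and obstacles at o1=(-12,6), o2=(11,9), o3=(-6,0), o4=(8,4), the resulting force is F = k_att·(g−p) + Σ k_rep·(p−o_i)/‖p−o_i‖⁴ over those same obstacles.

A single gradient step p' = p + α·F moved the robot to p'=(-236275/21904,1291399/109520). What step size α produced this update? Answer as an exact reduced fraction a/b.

α = 1/20

F_att = 1/4·(g−p) = 1/4·(17,-17) = (4.2500,-4.2500)
o1: d²=37 ≤ ρ²=53; F_rep = 18·(1,6)/37² = (0.0131,0.0789)
o2: d²=493 > ρ²=53 → inactive
o3: d²=169 > ρ²=53 → inactive
o4: d²=425 > ρ²=53 → inactive
F = F_att + ΣF_rep = (4.2631,-4.1711)
Δp = p'−p = (0.2132,-0.2086); α = Δx/Fx = (4669/21904) / (23345/5476) = 1/20
check: Δy/Fy = (-22841/109520) / (-22841/5476) = 1/20 ✓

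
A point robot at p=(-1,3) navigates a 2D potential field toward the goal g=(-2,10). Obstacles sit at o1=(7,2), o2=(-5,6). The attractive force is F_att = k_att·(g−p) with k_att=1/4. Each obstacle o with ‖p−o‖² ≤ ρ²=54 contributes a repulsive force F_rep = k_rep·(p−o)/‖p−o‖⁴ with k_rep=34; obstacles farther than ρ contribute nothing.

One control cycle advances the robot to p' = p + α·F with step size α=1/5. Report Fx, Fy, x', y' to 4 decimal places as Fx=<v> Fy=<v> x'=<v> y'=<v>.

Fx=-0.0324 Fy=1.5868 x'=-1.0065 y'=3.3174

F_att = 1/4·(g−p) = 1/4·(-1,7) = (-0.2500,1.7500)
o1: d²=65 > ρ²=54 → inactive
o2: d²=25 ≤ ρ²=54; F_rep = 34·(4,-3)/25² = (0.2176,-0.1632)
F = F_att + ΣF_rep = (-0.0324,1.5868)
p' = p + 1/5·F = (-1.0065,3.3174)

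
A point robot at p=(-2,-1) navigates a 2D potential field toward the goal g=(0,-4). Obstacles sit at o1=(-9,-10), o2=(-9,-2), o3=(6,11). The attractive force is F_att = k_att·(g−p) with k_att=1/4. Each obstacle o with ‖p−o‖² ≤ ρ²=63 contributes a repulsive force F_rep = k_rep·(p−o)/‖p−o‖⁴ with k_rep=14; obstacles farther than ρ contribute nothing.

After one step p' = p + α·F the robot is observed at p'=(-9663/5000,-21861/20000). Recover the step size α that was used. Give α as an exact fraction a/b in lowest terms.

α = 1/8

F_att = 1/4·(g−p) = 1/4·(2,-3) = (0.5000,-0.7500)
o1: d²=130 > ρ²=63 → inactive
o2: d²=50 ≤ ρ²=63; F_rep = 14·(7,1)/50² = (0.0392,0.0056)
o3: d²=208 > ρ²=63 → inactive
F = F_att + ΣF_rep = (0.5392,-0.7444)
Δp = p'−p = (0.0674,-0.0930); α = Δx/Fx = (337/5000) / (337/625) = 1/8
check: Δy/Fy = (-1861/20000) / (-1861/2500) = 1/8 ✓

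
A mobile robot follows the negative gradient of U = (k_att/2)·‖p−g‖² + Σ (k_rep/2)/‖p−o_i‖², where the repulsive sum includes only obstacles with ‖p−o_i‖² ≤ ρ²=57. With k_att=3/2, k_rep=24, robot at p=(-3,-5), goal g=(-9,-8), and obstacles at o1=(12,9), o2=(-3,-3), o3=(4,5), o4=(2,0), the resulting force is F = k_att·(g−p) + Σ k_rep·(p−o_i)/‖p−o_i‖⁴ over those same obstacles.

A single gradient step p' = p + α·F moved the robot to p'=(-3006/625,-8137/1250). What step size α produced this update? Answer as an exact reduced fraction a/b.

F_att = 3/2·(g−p) = 3/2·(-6,-3) = (-9.0000,-4.5000)
o1: d²=421 > ρ²=57 → inactive
o2: d²=4 ≤ ρ²=57; F_rep = 24·(0,-2)/4² = (0.0000,-3.0000)
o3: d²=149 > ρ²=57 → inactive
o4: d²=50 ≤ ρ²=57; F_rep = 24·(-5,-5)/50² = (-0.0480,-0.0480)
F = F_att + ΣF_rep = (-9.0480,-7.5480)
Δp = p'−p = (-1.8096,-1.5096); α = Δx/Fx = (-1131/625) / (-1131/125) = 1/5
check: Δy/Fy = (-1887/1250) / (-1887/250) = 1/5 ✓

α = 1/5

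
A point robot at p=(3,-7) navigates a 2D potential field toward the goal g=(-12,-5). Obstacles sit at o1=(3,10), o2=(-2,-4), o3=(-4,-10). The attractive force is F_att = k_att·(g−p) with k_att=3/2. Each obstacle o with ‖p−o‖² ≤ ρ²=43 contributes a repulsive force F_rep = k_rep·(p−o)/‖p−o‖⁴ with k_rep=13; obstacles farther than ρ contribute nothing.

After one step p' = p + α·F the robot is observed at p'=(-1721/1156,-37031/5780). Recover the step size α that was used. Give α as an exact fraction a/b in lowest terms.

F_att = 3/2·(g−p) = 3/2·(-15,2) = (-22.5000,3.0000)
o1: d²=289 > ρ²=43 → inactive
o2: d²=34 ≤ ρ²=43; F_rep = 13·(5,-3)/34² = (0.0562,-0.0337)
o3: d²=58 > ρ²=43 → inactive
F = F_att + ΣF_rep = (-22.4438,2.9663)
Δp = p'−p = (-4.4888,0.5933); α = Δx/Fx = (-5189/1156) / (-25945/1156) = 1/5
check: Δy/Fy = (3429/5780) / (3429/1156) = 1/5 ✓

α = 1/5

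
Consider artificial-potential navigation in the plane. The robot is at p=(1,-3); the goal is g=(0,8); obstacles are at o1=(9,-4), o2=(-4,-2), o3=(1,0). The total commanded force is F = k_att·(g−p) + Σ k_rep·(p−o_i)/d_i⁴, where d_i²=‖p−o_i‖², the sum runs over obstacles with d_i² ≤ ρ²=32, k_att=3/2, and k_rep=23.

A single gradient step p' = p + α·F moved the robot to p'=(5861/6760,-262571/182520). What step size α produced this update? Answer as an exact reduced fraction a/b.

F_att = 3/2·(g−p) = 3/2·(-1,11) = (-1.5000,16.5000)
o1: d²=65 > ρ²=32 → inactive
o2: d²=26 ≤ ρ²=32; F_rep = 23·(5,-1)/26² = (0.1701,-0.0340)
o3: d²=9 ≤ ρ²=32; F_rep = 23·(0,-3)/9² = (0.0000,-0.8519)
F = F_att + ΣF_rep = (-1.3299,15.6141)
Δp = p'−p = (-0.1330,1.5614); α = Δx/Fx = (-899/6760) / (-899/676) = 1/10
check: Δy/Fy = (284989/182520) / (284989/18252) = 1/10 ✓

α = 1/10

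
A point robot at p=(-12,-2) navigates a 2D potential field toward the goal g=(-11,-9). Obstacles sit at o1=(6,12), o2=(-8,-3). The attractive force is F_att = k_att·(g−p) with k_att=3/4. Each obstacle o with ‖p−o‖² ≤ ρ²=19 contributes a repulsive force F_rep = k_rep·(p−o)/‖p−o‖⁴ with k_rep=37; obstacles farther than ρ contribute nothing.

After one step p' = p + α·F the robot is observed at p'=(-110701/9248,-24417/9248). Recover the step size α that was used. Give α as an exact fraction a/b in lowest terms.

α = 1/8

F_att = 3/4·(g−p) = 3/4·(1,-7) = (0.7500,-5.2500)
o1: d²=520 > ρ²=19 → inactive
o2: d²=17 ≤ ρ²=19; F_rep = 37·(-4,1)/17² = (-0.5121,0.1280)
F = F_att + ΣF_rep = (0.2379,-5.1220)
Δp = p'−p = (0.0297,-0.6402); α = Δx/Fx = (275/9248) / (275/1156) = 1/8
check: Δy/Fy = (-5921/9248) / (-5921/1156) = 1/8 ✓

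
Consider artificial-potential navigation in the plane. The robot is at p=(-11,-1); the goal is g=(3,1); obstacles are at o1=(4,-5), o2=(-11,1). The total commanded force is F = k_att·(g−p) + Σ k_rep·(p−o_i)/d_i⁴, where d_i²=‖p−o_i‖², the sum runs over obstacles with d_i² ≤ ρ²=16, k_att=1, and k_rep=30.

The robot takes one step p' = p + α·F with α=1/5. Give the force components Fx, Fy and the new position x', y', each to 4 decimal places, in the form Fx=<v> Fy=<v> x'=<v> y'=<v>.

Fx=14.0000 Fy=-1.7500 x'=-8.2000 y'=-1.3500

F_att = 1·(g−p) = 1·(14,2) = (14.0000,2.0000)
o1: d²=241 > ρ²=16 → inactive
o2: d²=4 ≤ ρ²=16; F_rep = 30·(0,-2)/4² = (0.0000,-3.7500)
F = F_att + ΣF_rep = (14.0000,-1.7500)
p' = p + 1/5·F = (-8.2000,-1.3500)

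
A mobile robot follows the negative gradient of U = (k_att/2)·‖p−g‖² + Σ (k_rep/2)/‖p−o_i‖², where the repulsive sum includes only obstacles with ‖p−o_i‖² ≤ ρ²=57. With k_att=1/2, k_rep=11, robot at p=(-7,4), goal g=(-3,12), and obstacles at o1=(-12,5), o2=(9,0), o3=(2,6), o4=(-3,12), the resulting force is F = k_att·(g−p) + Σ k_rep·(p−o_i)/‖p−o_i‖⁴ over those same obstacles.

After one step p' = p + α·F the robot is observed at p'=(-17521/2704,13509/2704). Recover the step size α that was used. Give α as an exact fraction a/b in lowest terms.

α = 1/4

F_att = 1/2·(g−p) = 1/2·(4,8) = (2.0000,4.0000)
o1: d²=26 ≤ ρ²=57; F_rep = 11·(5,-1)/26² = (0.0814,-0.0163)
o2: d²=272 > ρ²=57 → inactive
o3: d²=85 > ρ²=57 → inactive
o4: d²=80 > ρ²=57 → inactive
F = F_att + ΣF_rep = (2.0814,3.9837)
Δp = p'−p = (0.5203,0.9959); α = Δx/Fx = (1407/2704) / (1407/676) = 1/4
check: Δy/Fy = (2693/2704) / (2693/676) = 1/4 ✓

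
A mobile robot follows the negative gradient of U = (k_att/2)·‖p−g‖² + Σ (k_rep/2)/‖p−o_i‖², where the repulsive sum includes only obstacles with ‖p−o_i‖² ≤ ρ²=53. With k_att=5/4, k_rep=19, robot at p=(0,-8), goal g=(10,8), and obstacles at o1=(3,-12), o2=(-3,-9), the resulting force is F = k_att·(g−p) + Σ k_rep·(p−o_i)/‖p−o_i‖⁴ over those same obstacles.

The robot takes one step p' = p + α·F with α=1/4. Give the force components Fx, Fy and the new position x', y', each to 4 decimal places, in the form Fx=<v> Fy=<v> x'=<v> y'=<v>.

F_att = 5/4·(g−p) = 5/4·(10,16) = (12.5000,20.0000)
o1: d²=25 ≤ ρ²=53; F_rep = 19·(-3,4)/25² = (-0.0912,0.1216)
o2: d²=10 ≤ ρ²=53; F_rep = 19·(3,1)/10² = (0.5700,0.1900)
F = F_att + ΣF_rep = (12.9788,20.3116)
p' = p + 1/4·F = (3.2447,-2.9221)

Fx=12.9788 Fy=20.3116 x'=3.2447 y'=-2.9221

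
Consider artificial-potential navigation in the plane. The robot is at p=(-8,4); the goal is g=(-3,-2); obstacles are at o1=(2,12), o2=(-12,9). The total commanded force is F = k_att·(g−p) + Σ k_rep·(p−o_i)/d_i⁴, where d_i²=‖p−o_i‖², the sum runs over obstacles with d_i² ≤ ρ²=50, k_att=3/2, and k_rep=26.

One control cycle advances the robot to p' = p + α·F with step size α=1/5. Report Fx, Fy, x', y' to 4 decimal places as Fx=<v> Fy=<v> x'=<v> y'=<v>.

F_att = 3/2·(g−p) = 3/2·(5,-6) = (7.5000,-9.0000)
o1: d²=164 > ρ²=50 → inactive
o2: d²=41 ≤ ρ²=50; F_rep = 26·(4,-5)/41² = (0.0619,-0.0773)
F = F_att + ΣF_rep = (7.5619,-9.0773)
p' = p + 1/5·F = (-6.4876,2.1845)

Fx=7.5619 Fy=-9.0773 x'=-6.4876 y'=2.1845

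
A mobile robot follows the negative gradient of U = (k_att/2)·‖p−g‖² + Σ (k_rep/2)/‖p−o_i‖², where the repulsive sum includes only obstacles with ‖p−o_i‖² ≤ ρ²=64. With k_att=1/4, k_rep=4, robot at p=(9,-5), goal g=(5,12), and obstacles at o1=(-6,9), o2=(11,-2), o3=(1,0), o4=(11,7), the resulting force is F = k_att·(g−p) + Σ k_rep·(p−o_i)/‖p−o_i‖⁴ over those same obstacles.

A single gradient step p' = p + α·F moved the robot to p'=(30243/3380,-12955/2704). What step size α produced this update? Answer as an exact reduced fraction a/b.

F_att = 1/4·(g−p) = 1/4·(-4,17) = (-1.0000,4.2500)
o1: d²=421 > ρ²=64 → inactive
o2: d²=13 ≤ ρ²=64; F_rep = 4·(-2,-3)/13² = (-0.0473,-0.0710)
o3: d²=89 > ρ²=64 → inactive
o4: d²=148 > ρ²=64 → inactive
F = F_att + ΣF_rep = (-1.0473,4.1790)
Δp = p'−p = (-0.0524,0.2089); α = Δx/Fx = (-177/3380) / (-177/169) = 1/20
check: Δy/Fy = (565/2704) / (2825/676) = 1/20 ✓

α = 1/20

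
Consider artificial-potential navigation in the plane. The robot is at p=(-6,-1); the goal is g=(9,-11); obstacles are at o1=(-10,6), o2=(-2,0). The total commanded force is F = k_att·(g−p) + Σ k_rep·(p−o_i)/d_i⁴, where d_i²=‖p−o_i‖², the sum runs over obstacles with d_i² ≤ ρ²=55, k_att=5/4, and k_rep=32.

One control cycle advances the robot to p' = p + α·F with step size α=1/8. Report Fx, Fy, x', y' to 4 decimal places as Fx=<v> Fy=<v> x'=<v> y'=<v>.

F_att = 5/4·(g−p) = 5/4·(15,-10) = (18.7500,-12.5000)
o1: d²=65 > ρ²=55 → inactive
o2: d²=17 ≤ ρ²=55; F_rep = 32·(-4,-1)/17² = (-0.4429,-0.1107)
F = F_att + ΣF_rep = (18.3071,-12.6107)
p' = p + 1/8·F = (-3.7116,-2.5763)

Fx=18.3071 Fy=-12.6107 x'=-3.7116 y'=-2.5763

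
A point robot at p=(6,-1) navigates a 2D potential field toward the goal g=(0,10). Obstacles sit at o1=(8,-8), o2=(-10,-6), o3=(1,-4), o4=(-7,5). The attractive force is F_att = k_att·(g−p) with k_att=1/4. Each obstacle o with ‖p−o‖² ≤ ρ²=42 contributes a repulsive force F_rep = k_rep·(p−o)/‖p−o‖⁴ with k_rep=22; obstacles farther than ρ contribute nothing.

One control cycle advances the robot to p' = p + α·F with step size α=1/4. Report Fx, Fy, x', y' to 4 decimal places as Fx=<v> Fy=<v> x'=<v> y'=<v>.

F_att = 1/4·(g−p) = 1/4·(-6,11) = (-1.5000,2.7500)
o1: d²=53 > ρ²=42 → inactive
o2: d²=281 > ρ²=42 → inactive
o3: d²=34 ≤ ρ²=42; F_rep = 22·(5,3)/34² = (0.0952,0.0571)
o4: d²=205 > ρ²=42 → inactive
F = F_att + ΣF_rep = (-1.4048,2.8071)
p' = p + 1/4·F = (5.6488,-0.2982)

Fx=-1.4048 Fy=2.8071 x'=5.6488 y'=-0.2982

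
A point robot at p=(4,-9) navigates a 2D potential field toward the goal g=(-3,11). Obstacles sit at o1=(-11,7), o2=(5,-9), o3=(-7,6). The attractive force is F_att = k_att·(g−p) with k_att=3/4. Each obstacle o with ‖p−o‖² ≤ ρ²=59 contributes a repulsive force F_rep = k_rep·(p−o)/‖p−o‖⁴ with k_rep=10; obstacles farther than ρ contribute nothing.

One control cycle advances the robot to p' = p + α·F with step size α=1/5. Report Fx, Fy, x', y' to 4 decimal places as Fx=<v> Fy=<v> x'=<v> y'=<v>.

F_att = 3/4·(g−p) = 3/4·(-7,20) = (-5.2500,15.0000)
o1: d²=481 > ρ²=59 → inactive
o2: d²=1 ≤ ρ²=59; F_rep = 10·(-1,0)/1² = (-10.0000,0.0000)
o3: d²=346 > ρ²=59 → inactive
F = F_att + ΣF_rep = (-15.2500,15.0000)
p' = p + 1/5·F = (0.9500,-6.0000)

Fx=-15.2500 Fy=15.0000 x'=0.9500 y'=-6.0000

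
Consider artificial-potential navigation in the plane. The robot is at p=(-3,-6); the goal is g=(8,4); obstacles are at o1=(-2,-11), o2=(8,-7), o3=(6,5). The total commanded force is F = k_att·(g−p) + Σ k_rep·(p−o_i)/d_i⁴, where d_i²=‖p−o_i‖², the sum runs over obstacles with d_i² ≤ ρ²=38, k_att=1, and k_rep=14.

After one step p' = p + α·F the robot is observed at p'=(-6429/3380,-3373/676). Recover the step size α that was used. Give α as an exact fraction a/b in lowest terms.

F_att = 1·(g−p) = 1·(11,10) = (11.0000,10.0000)
o1: d²=26 ≤ ρ²=38; F_rep = 14·(-1,5)/26² = (-0.0207,0.1036)
o2: d²=122 > ρ²=38 → inactive
o3: d²=202 > ρ²=38 → inactive
F = F_att + ΣF_rep = (10.9793,10.1036)
Δp = p'−p = (1.0979,1.0104); α = Δx/Fx = (3711/3380) / (3711/338) = 1/10
check: Δy/Fy = (683/676) / (3415/338) = 1/10 ✓

α = 1/10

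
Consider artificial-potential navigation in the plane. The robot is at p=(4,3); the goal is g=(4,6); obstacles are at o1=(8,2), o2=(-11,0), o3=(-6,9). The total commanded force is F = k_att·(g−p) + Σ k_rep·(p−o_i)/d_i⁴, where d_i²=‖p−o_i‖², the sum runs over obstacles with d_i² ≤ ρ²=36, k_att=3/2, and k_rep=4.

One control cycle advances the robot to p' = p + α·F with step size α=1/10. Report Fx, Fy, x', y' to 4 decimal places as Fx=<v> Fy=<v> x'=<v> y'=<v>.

F_att = 3/2·(g−p) = 3/2·(0,3) = (0.0000,4.5000)
o1: d²=17 ≤ ρ²=36; F_rep = 4·(-4,1)/17² = (-0.0554,0.0138)
o2: d²=234 > ρ²=36 → inactive
o3: d²=136 > ρ²=36 → inactive
F = F_att + ΣF_rep = (-0.0554,4.5138)
p' = p + 1/10·F = (3.9945,3.4514)

Fx=-0.0554 Fy=4.5138 x'=3.9945 y'=3.4514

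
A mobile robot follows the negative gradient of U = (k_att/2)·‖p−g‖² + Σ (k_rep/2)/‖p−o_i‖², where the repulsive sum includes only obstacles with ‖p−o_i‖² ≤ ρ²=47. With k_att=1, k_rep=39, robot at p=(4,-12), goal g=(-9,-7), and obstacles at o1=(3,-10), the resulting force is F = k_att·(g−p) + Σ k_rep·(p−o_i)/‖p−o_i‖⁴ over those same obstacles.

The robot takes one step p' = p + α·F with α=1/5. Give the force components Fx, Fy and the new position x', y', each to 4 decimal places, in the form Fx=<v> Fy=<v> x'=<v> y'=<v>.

F_att = 1·(g−p) = 1·(-13,5) = (-13.0000,5.0000)
o1: d²=5 ≤ ρ²=47; F_rep = 39·(1,-2)/5² = (1.5600,-3.1200)
F = F_att + ΣF_rep = (-11.4400,1.8800)
p' = p + 1/5·F = (1.7120,-11.6240)

Fx=-11.4400 Fy=1.8800 x'=1.7120 y'=-11.6240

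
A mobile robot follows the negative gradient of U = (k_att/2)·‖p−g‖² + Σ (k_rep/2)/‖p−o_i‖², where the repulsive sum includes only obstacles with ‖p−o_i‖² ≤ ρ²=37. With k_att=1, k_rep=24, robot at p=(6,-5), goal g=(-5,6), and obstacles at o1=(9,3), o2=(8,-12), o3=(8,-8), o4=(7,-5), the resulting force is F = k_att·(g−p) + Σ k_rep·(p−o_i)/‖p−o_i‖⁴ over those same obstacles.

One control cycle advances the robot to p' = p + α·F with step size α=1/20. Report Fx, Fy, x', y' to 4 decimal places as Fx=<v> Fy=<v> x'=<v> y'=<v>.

F_att = 1·(g−p) = 1·(-11,11) = (-11.0000,11.0000)
o1: d²=73 > ρ²=37 → inactive
o2: d²=53 > ρ²=37 → inactive
o3: d²=13 ≤ ρ²=37; F_rep = 24·(-2,3)/13² = (-0.2840,0.4260)
o4: d²=1 ≤ ρ²=37; F_rep = 24·(-1,0)/1² = (-24.0000,0.0000)
F = F_att + ΣF_rep = (-35.2840,11.4260)
p' = p + 1/20·F = (4.2358,-4.4287)

Fx=-35.2840 Fy=11.4260 x'=4.2358 y'=-4.4287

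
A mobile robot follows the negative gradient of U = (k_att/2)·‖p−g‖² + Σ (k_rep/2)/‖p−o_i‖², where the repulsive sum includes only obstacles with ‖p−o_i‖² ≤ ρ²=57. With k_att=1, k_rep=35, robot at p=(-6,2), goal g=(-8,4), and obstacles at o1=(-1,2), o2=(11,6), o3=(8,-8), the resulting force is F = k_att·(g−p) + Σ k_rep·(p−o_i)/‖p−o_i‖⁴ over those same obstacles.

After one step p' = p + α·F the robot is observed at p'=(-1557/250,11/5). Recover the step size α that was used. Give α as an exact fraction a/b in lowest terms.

α = 1/10

F_att = 1·(g−p) = 1·(-2,2) = (-2.0000,2.0000)
o1: d²=25 ≤ ρ²=57; F_rep = 35·(-5,0)/25² = (-0.2800,0.0000)
o2: d²=305 > ρ²=57 → inactive
o3: d²=296 > ρ²=57 → inactive
F = F_att + ΣF_rep = (-2.2800,2.0000)
Δp = p'−p = (-0.2280,0.2000); α = Δx/Fx = (-57/250) / (-57/25) = 1/10
check: Δy/Fy = (1/5) / (2) = 1/10 ✓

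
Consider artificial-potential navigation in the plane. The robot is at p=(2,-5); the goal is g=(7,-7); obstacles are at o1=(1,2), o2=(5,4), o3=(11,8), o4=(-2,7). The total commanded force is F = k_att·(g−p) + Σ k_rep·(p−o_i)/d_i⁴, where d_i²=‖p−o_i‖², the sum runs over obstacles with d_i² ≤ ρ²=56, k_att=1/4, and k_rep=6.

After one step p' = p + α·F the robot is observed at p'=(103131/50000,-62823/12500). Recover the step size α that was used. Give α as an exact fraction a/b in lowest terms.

F_att = 1/4·(g−p) = 1/4·(5,-2) = (1.2500,-0.5000)
o1: d²=50 ≤ ρ²=56; F_rep = 6·(1,-7)/50² = (0.0024,-0.0168)
o2: d²=90 > ρ²=56 → inactive
o3: d²=250 > ρ²=56 → inactive
o4: d²=160 > ρ²=56 → inactive
F = F_att + ΣF_rep = (1.2524,-0.5168)
Δp = p'−p = (0.0626,-0.0258); α = Δx/Fx = (3131/50000) / (3131/2500) = 1/20
check: Δy/Fy = (-323/12500) / (-323/625) = 1/20 ✓

α = 1/20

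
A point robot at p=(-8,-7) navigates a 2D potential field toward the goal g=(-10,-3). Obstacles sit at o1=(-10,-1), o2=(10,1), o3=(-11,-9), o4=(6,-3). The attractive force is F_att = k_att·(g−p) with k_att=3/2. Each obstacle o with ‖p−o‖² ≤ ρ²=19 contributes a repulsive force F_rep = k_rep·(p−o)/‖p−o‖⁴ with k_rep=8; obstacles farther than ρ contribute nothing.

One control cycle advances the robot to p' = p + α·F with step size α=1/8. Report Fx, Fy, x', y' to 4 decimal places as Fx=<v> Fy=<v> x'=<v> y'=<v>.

F_att = 3/2·(g−p) = 3/2·(-2,4) = (-3.0000,6.0000)
o1: d²=40 > ρ²=19 → inactive
o2: d²=388 > ρ²=19 → inactive
o3: d²=13 ≤ ρ²=19; F_rep = 8·(3,2)/13² = (0.1420,0.0947)
o4: d²=212 > ρ²=19 → inactive
F = F_att + ΣF_rep = (-2.8580,6.0947)
p' = p + 1/8·F = (-8.3572,-6.2382)

Fx=-2.8580 Fy=6.0947 x'=-8.3572 y'=-6.2382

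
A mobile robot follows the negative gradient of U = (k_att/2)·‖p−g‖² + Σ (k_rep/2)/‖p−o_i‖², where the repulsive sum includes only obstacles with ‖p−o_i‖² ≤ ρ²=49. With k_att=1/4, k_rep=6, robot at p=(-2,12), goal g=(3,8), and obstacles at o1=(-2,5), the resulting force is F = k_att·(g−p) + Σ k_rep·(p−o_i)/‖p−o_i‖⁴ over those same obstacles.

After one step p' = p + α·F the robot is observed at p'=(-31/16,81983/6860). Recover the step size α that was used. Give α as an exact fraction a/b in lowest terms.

F_att = 1/4·(g−p) = 1/4·(5,-4) = (1.2500,-1.0000)
o1: d²=49 ≤ ρ²=49; F_rep = 6·(0,7)/49² = (0.0000,0.0175)
F = F_att + ΣF_rep = (1.2500,-0.9825)
Δp = p'−p = (0.0625,-0.0491); α = Δx/Fx = (1/16) / (5/4) = 1/20
check: Δy/Fy = (-337/6860) / (-337/343) = 1/20 ✓

α = 1/20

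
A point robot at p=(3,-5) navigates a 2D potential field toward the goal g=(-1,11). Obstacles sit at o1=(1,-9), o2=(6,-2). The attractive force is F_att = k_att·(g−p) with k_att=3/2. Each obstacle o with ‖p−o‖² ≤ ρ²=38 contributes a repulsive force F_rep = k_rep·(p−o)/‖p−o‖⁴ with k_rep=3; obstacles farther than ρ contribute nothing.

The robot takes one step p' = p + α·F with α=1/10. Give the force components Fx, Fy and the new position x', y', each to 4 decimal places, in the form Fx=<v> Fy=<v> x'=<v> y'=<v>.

Fx=-6.0128 Fy=24.0022 x'=2.3987 y'=-2.5998

F_att = 3/2·(g−p) = 3/2·(-4,16) = (-6.0000,24.0000)
o1: d²=20 ≤ ρ²=38; F_rep = 3·(2,4)/20² = (0.0150,0.0300)
o2: d²=18 ≤ ρ²=38; F_rep = 3·(-3,-3)/18² = (-0.0278,-0.0278)
F = F_att + ΣF_rep = (-6.0128,24.0022)
p' = p + 1/10·F = (2.3987,-2.5998)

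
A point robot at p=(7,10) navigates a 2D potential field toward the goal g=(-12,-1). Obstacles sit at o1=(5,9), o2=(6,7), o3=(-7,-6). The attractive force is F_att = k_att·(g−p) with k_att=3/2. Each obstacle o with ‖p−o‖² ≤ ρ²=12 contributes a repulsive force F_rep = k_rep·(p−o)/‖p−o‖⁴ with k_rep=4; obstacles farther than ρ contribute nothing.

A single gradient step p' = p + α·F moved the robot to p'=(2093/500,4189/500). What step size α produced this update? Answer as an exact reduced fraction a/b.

α = 1/10

F_att = 3/2·(g−p) = 3/2·(-19,-11) = (-28.5000,-16.5000)
o1: d²=5 ≤ ρ²=12; F_rep = 4·(2,1)/5² = (0.3200,0.1600)
o2: d²=10 ≤ ρ²=12; F_rep = 4·(1,3)/10² = (0.0400,0.1200)
o3: d²=452 > ρ²=12 → inactive
F = F_att + ΣF_rep = (-28.1400,-16.2200)
Δp = p'−p = (-2.8140,-1.6220); α = Δx/Fx = (-1407/500) / (-1407/50) = 1/10
check: Δy/Fy = (-811/500) / (-811/50) = 1/10 ✓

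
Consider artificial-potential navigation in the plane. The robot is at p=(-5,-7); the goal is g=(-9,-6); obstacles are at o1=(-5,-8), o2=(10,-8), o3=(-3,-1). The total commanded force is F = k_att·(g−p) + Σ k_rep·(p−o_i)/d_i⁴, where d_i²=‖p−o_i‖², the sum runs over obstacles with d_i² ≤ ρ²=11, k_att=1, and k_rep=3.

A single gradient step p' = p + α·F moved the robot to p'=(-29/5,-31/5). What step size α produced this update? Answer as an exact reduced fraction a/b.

F_att = 1·(g−p) = 1·(-4,1) = (-4.0000,1.0000)
o1: d²=1 ≤ ρ²=11; F_rep = 3·(0,1)/1² = (0.0000,3.0000)
o2: d²=226 > ρ²=11 → inactive
o3: d²=40 > ρ²=11 → inactive
F = F_att + ΣF_rep = (-4.0000,4.0000)
Δp = p'−p = (-0.8000,0.8000); α = Δx/Fx = (-4/5) / (-4) = 1/5
check: Δy/Fy = (4/5) / (4) = 1/5 ✓

α = 1/5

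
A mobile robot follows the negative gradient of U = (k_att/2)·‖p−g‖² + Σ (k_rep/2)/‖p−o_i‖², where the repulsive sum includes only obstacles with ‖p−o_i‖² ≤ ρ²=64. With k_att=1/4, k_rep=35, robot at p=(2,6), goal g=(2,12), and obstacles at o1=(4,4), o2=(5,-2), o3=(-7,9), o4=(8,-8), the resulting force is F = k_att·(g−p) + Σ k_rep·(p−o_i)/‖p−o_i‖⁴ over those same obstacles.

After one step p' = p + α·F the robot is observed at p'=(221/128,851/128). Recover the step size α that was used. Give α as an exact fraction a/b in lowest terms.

α = 1/4

F_att = 1/4·(g−p) = 1/4·(0,6) = (0.0000,1.5000)
o1: d²=8 ≤ ρ²=64; F_rep = 35·(-2,2)/8² = (-1.0938,1.0938)
o2: d²=73 > ρ²=64 → inactive
o3: d²=90 > ρ²=64 → inactive
o4: d²=232 > ρ²=64 → inactive
F = F_att + ΣF_rep = (-1.0938,2.5938)
Δp = p'−p = (-0.2734,0.6484); α = Δx/Fx = (-35/128) / (-35/32) = 1/4
check: Δy/Fy = (83/128) / (83/32) = 1/4 ✓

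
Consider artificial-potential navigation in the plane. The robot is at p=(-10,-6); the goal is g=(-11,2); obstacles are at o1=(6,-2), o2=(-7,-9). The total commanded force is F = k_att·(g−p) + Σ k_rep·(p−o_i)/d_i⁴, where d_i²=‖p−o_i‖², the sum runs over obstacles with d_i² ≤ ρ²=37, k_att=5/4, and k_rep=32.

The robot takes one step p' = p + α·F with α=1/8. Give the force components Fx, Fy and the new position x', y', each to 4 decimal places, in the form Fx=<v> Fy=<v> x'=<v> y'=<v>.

Fx=-1.5463 Fy=10.2963 x'=-10.1933 y'=-4.7130

F_att = 5/4·(g−p) = 5/4·(-1,8) = (-1.2500,10.0000)
o1: d²=272 > ρ²=37 → inactive
o2: d²=18 ≤ ρ²=37; F_rep = 32·(-3,3)/18² = (-0.2963,0.2963)
F = F_att + ΣF_rep = (-1.5463,10.2963)
p' = p + 1/8·F = (-10.1933,-4.7130)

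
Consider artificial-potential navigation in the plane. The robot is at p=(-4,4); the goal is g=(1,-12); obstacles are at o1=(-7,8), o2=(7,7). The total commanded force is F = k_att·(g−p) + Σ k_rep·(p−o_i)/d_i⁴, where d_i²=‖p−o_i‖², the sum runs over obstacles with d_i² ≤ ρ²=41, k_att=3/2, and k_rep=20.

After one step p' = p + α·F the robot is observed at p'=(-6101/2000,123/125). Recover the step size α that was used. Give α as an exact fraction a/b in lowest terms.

α = 1/8

F_att = 3/2·(g−p) = 3/2·(5,-16) = (7.5000,-24.0000)
o1: d²=25 ≤ ρ²=41; F_rep = 20·(3,-4)/25² = (0.0960,-0.1280)
o2: d²=130 > ρ²=41 → inactive
F = F_att + ΣF_rep = (7.5960,-24.1280)
Δp = p'−p = (0.9495,-3.0160); α = Δx/Fx = (1899/2000) / (1899/250) = 1/8
check: Δy/Fy = (-377/125) / (-3016/125) = 1/8 ✓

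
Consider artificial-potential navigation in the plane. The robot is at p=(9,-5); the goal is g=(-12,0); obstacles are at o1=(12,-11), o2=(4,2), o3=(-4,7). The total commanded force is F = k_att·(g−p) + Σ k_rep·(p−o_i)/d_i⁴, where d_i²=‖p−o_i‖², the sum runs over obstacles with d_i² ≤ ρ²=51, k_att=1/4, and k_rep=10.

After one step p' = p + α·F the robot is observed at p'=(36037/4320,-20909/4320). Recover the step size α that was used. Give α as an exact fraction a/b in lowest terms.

F_att = 1/4·(g−p) = 1/4·(-21,5) = (-5.2500,1.2500)
o1: d²=45 ≤ ρ²=51; F_rep = 10·(-3,6)/45² = (-0.0148,0.0296)
o2: d²=74 > ρ²=51 → inactive
o3: d²=313 > ρ²=51 → inactive
F = F_att + ΣF_rep = (-5.2648,1.2796)
Δp = p'−p = (-0.6581,0.1600); α = Δx/Fx = (-2843/4320) / (-2843/540) = 1/8
check: Δy/Fy = (691/4320) / (691/540) = 1/8 ✓

α = 1/8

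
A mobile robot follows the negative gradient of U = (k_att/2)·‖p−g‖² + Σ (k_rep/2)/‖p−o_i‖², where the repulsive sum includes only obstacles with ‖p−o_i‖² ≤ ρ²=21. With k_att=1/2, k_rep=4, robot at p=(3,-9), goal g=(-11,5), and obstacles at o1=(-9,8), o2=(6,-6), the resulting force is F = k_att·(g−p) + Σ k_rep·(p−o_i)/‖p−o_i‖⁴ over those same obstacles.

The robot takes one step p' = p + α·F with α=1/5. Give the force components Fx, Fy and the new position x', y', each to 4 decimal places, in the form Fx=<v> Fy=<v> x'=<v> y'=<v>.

F_att = 1/2·(g−p) = 1/2·(-14,14) = (-7.0000,7.0000)
o1: d²=433 > ρ²=21 → inactive
o2: d²=18 ≤ ρ²=21; F_rep = 4·(-3,-3)/18² = (-0.0370,-0.0370)
F = F_att + ΣF_rep = (-7.0370,6.9630)
p' = p + 1/5·F = (1.5926,-7.6074)

Fx=-7.0370 Fy=6.9630 x'=1.5926 y'=-7.6074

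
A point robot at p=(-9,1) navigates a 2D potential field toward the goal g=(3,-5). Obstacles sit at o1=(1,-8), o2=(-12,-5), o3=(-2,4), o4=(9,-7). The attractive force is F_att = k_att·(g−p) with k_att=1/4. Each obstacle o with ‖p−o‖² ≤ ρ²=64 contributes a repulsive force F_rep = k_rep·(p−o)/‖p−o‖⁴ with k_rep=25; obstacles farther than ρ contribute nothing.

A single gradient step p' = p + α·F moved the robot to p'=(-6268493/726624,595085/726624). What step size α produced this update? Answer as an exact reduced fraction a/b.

F_att = 1/4·(g−p) = 1/4·(12,-6) = (3.0000,-1.5000)
o1: d²=181 > ρ²=64 → inactive
o2: d²=45 ≤ ρ²=64; F_rep = 25·(3,6)/45² = (0.0370,0.0741)
o3: d²=58 ≤ ρ²=64; F_rep = 25·(-7,-3)/58² = (-0.0520,-0.0223)
o4: d²=388 > ρ²=64 → inactive
F = F_att + ΣF_rep = (2.9850,-1.4482)
Δp = p'−p = (0.3731,-0.1810); α = Δx/Fx = (271123/726624) / (271123/90828) = 1/8
check: Δy/Fy = (-131539/726624) / (-131539/90828) = 1/8 ✓

α = 1/8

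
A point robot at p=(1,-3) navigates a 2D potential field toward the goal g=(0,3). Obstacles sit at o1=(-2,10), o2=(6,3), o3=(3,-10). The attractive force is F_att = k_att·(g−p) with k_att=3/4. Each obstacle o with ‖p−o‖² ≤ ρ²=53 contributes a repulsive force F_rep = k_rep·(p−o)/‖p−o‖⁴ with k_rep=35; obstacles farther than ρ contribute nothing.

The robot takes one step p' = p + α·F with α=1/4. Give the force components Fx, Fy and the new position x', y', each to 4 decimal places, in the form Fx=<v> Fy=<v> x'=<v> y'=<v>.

F_att = 3/4·(g−p) = 3/4·(-1,6) = (-0.7500,4.5000)
o1: d²=178 > ρ²=53 → inactive
o2: d²=61 > ρ²=53 → inactive
o3: d²=53 ≤ ρ²=53; F_rep = 35·(-2,7)/53² = (-0.0249,0.0872)
F = F_att + ΣF_rep = (-0.7749,4.5872)
p' = p + 1/4·F = (0.8063,-1.8532)

Fx=-0.7749 Fy=4.5872 x'=0.8063 y'=-1.8532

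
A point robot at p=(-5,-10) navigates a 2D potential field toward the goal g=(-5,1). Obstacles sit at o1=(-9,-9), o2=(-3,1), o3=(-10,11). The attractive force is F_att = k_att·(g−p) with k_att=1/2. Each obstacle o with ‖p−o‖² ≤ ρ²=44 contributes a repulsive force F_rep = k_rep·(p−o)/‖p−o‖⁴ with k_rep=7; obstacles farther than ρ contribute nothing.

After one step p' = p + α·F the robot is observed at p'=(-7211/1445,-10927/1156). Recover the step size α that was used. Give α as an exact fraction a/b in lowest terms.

F_att = 1/2·(g−p) = 1/2·(0,11) = (0.0000,5.5000)
o1: d²=17 ≤ ρ²=44; F_rep = 7·(4,-1)/17² = (0.0969,-0.0242)
o2: d²=125 > ρ²=44 → inactive
o3: d²=466 > ρ²=44 → inactive
F = F_att + ΣF_rep = (0.0969,5.4758)
Δp = p'−p = (0.0097,0.5476); α = Δx/Fx = (14/1445) / (28/289) = 1/10
check: Δy/Fy = (633/1156) / (3165/578) = 1/10 ✓

α = 1/10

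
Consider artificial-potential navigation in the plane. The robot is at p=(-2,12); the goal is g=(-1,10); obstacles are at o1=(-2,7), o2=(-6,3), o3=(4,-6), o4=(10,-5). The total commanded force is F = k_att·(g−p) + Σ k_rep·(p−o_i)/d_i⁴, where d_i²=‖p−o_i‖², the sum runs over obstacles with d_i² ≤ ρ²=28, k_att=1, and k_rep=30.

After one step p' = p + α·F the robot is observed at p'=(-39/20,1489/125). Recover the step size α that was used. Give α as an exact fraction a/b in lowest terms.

α = 1/20

F_att = 1·(g−p) = 1·(1,-2) = (1.0000,-2.0000)
o1: d²=25 ≤ ρ²=28; F_rep = 30·(0,5)/25² = (0.0000,0.2400)
o2: d²=97 > ρ²=28 → inactive
o3: d²=360 > ρ²=28 → inactive
o4: d²=433 > ρ²=28 → inactive
F = F_att + ΣF_rep = (1.0000,-1.7600)
Δp = p'−p = (0.0500,-0.0880); α = Δx/Fx = (1/20) / (1) = 1/20
check: Δy/Fy = (-11/125) / (-44/25) = 1/20 ✓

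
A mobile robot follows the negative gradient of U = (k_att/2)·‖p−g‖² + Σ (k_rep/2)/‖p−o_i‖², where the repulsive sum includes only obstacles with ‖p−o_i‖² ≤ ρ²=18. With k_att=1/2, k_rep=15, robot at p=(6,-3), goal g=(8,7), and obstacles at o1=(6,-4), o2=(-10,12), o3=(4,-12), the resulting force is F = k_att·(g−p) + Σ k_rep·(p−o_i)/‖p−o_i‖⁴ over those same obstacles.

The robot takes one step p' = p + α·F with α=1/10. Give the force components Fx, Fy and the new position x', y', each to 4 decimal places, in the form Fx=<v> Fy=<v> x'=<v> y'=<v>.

Fx=1.0000 Fy=20.0000 x'=6.1000 y'=-1.0000

F_att = 1/2·(g−p) = 1/2·(2,10) = (1.0000,5.0000)
o1: d²=1 ≤ ρ²=18; F_rep = 15·(0,1)/1² = (0.0000,15.0000)
o2: d²=481 > ρ²=18 → inactive
o3: d²=85 > ρ²=18 → inactive
F = F_att + ΣF_rep = (1.0000,20.0000)
p' = p + 1/10·F = (6.1000,-1.0000)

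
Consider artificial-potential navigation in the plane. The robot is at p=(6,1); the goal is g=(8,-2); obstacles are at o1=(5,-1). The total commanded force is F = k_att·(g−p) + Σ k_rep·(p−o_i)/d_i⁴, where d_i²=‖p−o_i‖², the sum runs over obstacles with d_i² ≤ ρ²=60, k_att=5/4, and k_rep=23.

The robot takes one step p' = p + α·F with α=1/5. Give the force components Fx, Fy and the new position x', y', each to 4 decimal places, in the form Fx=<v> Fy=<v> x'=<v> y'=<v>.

Fx=3.4200 Fy=-1.9100 x'=6.6840 y'=0.6180

F_att = 5/4·(g−p) = 5/4·(2,-3) = (2.5000,-3.7500)
o1: d²=5 ≤ ρ²=60; F_rep = 23·(1,2)/5² = (0.9200,1.8400)
F = F_att + ΣF_rep = (3.4200,-1.9100)
p' = p + 1/5·F = (6.6840,0.6180)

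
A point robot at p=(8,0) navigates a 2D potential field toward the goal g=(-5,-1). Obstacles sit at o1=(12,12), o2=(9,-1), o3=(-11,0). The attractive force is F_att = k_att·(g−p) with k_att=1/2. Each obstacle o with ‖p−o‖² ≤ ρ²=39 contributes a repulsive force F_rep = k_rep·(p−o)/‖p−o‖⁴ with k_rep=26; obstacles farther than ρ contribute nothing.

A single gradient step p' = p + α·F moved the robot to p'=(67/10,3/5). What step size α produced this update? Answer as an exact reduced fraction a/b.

F_att = 1/2·(g−p) = 1/2·(-13,-1) = (-6.5000,-0.5000)
o1: d²=160 > ρ²=39 → inactive
o2: d²=2 ≤ ρ²=39; F_rep = 26·(-1,1)/2² = (-6.5000,6.5000)
o3: d²=361 > ρ²=39 → inactive
F = F_att + ΣF_rep = (-13.0000,6.0000)
Δp = p'−p = (-1.3000,0.6000); α = Δx/Fx = (-13/10) / (-13) = 1/10
check: Δy/Fy = (3/5) / (6) = 1/10 ✓

α = 1/10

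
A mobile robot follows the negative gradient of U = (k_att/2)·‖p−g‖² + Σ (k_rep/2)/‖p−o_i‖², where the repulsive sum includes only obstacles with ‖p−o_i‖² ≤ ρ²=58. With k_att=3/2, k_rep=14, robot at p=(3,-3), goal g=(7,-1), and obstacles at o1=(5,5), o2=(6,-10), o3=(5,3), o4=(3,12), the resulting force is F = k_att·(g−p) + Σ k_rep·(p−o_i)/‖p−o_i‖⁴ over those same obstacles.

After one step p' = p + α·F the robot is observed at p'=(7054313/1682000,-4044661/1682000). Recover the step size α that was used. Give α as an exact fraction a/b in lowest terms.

F_att = 3/2·(g−p) = 3/2·(4,2) = (6.0000,3.0000)
o1: d²=68 > ρ²=58 → inactive
o2: d²=58 ≤ ρ²=58; F_rep = 14·(-3,7)/58² = (-0.0125,0.0291)
o3: d²=40 ≤ ρ²=58; F_rep = 14·(-2,-6)/40² = (-0.0175,-0.0525)
o4: d²=225 > ρ²=58 → inactive
F = F_att + ΣF_rep = (5.9700,2.9766)
Δp = p'−p = (1.1940,0.5953); α = Δx/Fx = (2008313/1682000) / (2008313/336400) = 1/5
check: Δy/Fy = (1001339/1682000) / (1001339/336400) = 1/5 ✓

α = 1/5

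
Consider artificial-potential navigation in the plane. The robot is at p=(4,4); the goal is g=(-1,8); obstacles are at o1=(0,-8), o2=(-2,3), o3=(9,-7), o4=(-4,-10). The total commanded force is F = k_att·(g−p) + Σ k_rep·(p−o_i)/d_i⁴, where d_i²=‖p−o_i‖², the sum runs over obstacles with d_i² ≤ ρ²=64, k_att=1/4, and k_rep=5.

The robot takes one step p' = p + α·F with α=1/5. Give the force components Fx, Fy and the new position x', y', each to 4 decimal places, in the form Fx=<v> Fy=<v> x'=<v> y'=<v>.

F_att = 1/4·(g−p) = 1/4·(-5,4) = (-1.2500,1.0000)
o1: d²=160 > ρ²=64 → inactive
o2: d²=37 ≤ ρ²=64; F_rep = 5·(6,1)/37² = (0.0219,0.0037)
o3: d²=146 > ρ²=64 → inactive
o4: d²=260 > ρ²=64 → inactive
F = F_att + ΣF_rep = (-1.2281,1.0037)
p' = p + 1/5·F = (3.7544,4.2007)

Fx=-1.2281 Fy=1.0037 x'=3.7544 y'=4.2007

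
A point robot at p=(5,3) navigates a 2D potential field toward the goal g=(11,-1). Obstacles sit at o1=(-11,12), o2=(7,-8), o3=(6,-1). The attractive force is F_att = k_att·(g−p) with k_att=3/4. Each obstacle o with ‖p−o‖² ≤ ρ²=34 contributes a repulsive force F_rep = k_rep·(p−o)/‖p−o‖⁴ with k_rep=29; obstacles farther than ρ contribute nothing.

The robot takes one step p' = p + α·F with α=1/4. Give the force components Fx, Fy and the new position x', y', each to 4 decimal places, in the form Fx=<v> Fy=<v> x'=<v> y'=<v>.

F_att = 3/4·(g−p) = 3/4·(6,-4) = (4.5000,-3.0000)
o1: d²=337 > ρ²=34 → inactive
o2: d²=125 > ρ²=34 → inactive
o3: d²=17 ≤ ρ²=34; F_rep = 29·(-1,4)/17² = (-0.1003,0.4014)
F = F_att + ΣF_rep = (4.3997,-2.5986)
p' = p + 1/4·F = (6.0999,2.3503)

Fx=4.3997 Fy=-2.5986 x'=6.0999 y'=2.3503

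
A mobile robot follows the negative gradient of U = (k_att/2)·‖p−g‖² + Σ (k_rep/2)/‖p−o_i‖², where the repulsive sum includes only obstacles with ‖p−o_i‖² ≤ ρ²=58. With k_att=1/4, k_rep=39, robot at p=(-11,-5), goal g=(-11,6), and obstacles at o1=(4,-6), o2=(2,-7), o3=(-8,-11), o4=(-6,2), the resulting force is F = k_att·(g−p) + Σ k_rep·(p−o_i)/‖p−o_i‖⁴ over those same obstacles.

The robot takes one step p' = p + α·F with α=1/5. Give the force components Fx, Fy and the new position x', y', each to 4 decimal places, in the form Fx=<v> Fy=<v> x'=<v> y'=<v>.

Fx=-0.0578 Fy=2.8656 x'=-11.0116 y'=-4.4269

F_att = 1/4·(g−p) = 1/4·(0,11) = (0.0000,2.7500)
o1: d²=226 > ρ²=58 → inactive
o2: d²=173 > ρ²=58 → inactive
o3: d²=45 ≤ ρ²=58; F_rep = 39·(-3,6)/45² = (-0.0578,0.1156)
o4: d²=74 > ρ²=58 → inactive
F = F_att + ΣF_rep = (-0.0578,2.8656)
p' = p + 1/5·F = (-11.0116,-4.4269)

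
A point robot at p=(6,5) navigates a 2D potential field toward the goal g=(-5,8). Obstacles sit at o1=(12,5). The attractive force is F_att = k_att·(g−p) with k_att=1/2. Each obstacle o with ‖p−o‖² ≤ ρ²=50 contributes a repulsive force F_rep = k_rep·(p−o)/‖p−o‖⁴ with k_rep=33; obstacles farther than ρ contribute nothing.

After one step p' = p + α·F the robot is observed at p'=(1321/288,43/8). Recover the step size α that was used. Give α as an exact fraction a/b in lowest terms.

F_att = 1/2·(g−p) = 1/2·(-11,3) = (-5.5000,1.5000)
o1: d²=36 ≤ ρ²=50; F_rep = 33·(-6,0)/36² = (-0.1528,0.0000)
F = F_att + ΣF_rep = (-5.6528,1.5000)
Δp = p'−p = (-1.4132,0.3750); α = Δx/Fx = (-407/288) / (-407/72) = 1/4
check: Δy/Fy = (3/8) / (3/2) = 1/4 ✓

α = 1/4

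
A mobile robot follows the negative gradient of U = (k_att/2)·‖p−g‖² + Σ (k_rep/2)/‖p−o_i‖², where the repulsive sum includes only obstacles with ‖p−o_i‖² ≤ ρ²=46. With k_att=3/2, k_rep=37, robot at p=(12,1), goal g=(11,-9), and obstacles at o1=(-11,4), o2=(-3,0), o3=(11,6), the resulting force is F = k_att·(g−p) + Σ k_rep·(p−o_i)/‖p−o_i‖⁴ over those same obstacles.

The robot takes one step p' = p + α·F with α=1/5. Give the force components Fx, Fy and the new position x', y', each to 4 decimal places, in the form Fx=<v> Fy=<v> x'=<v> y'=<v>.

F_att = 3/2·(g−p) = 3/2·(-1,-10) = (-1.5000,-15.0000)
o1: d²=538 > ρ²=46 → inactive
o2: d²=226 > ρ²=46 → inactive
o3: d²=26 ≤ ρ²=46; F_rep = 37·(1,-5)/26² = (0.0547,-0.2737)
F = F_att + ΣF_rep = (-1.4453,-15.2737)
p' = p + 1/5·F = (11.7109,-2.0547)

Fx=-1.4453 Fy=-15.2737 x'=11.7109 y'=-2.0547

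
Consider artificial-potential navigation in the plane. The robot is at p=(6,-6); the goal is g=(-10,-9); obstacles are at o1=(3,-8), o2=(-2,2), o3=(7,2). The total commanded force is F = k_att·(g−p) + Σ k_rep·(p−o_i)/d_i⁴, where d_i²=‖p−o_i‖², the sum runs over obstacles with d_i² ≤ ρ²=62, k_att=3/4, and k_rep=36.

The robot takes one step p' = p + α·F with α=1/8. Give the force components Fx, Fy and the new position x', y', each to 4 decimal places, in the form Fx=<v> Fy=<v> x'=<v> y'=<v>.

F_att = 3/4·(g−p) = 3/4·(-16,-3) = (-12.0000,-2.2500)
o1: d²=13 ≤ ρ²=62; F_rep = 36·(3,2)/13² = (0.6391,0.4260)
o2: d²=128 > ρ²=62 → inactive
o3: d²=65 > ρ²=62 → inactive
F = F_att + ΣF_rep = (-11.3609,-1.8240)
p' = p + 1/8·F = (4.5799,-6.2280)

Fx=-11.3609 Fy=-1.8240 x'=4.5799 y'=-6.2280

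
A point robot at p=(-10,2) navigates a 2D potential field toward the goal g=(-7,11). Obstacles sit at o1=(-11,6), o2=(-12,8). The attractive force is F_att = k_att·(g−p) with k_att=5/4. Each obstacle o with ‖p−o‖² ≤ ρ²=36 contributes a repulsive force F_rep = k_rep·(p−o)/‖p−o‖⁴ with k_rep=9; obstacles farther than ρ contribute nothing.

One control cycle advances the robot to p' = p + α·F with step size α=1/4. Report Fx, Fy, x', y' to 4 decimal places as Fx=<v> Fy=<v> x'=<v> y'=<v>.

Fx=3.7811 Fy=11.1254 x'=-9.0547 y'=4.7814

F_att = 5/4·(g−p) = 5/4·(3,9) = (3.7500,11.2500)
o1: d²=17 ≤ ρ²=36; F_rep = 9·(1,-4)/17² = (0.0311,-0.1246)
o2: d²=40 > ρ²=36 → inactive
F = F_att + ΣF_rep = (3.7811,11.1254)
p' = p + 1/4·F = (-9.0547,4.7814)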